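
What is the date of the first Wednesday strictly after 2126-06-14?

Jun 14, 2126 is a Friday.
From Friday to the next Wednesday is 5 days.
Jun 14, 2126 + 5 = Jun 19, 2126.

June 19, 2126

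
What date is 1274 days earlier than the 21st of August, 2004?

February 24, 2001

−366 (one year; includes Feb 29, 2004) → Aug 21, 2003 (908 left).
−365 (one year) → Aug 21, 2002 (543 left).
−365 (one year) → Aug 21, 2001 (178 left).
−21 → Jul 31, 2001 (end of Jul, 31 days; 157 left).
−31 → Jun 30, 2001 (end of Jun, 30 days; 126 left).
−30 → May 31, 2001 (end of May, 31 days; 96 left).
−31 → Apr 30, 2001 (end of Apr, 30 days; 65 left).
−30 → Mar 31, 2001 (end of Mar, 31 days; 35 left).
−31 → Feb 28, 2001 (end of Feb, 28 days; 4 left).
−4 → Feb 24, 2001.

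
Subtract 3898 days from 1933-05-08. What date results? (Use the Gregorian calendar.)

−365 (one year) → May 8, 1932 (3533 left).
−366 (one year; includes Feb 29, 1932) → May 8, 1931 (3167 left).
−365 (one year) → May 8, 1930 (2802 left).
−365 (one year) → May 8, 1929 (2437 left).
−365 (one year) → May 8, 1928 (2072 left).
−366 (one year; includes Feb 29, 1928) → May 8, 1927 (1706 left).
−365 (one year) → May 8, 1926 (1341 left).
−365 (one year) → May 8, 1925 (976 left).
−365 (one year) → May 8, 1924 (611 left).
−366 (one year; includes Feb 29, 1924) → May 8, 1923 (245 left).
−8 → Apr 30, 1923 (end of Apr, 30 days; 237 left).
−30 → Mar 31, 1923 (end of Mar, 31 days; 207 left).
−31 → Feb 28, 1923 (end of Feb, 28 days; 176 left).
−28 → Jan 31, 1923 (end of Jan, 31 days; 148 left).
−31 → Dec 31, 1922 (end of Dec, 31 days; 117 left).
−31 → Nov 30, 1922 (end of Nov, 30 days; 86 left).
−30 → Oct 31, 1922 (end of Oct, 31 days; 56 left).
−31 → Sep 30, 1922 (end of Sep, 30 days; 25 left).
−25 → Sep 5, 1922.

September 5, 1922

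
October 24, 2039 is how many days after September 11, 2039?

43

Sep 11, 2039 → Oct 11, 2039: 30 days (September has 30).
Oct 11, 2039 → Oct 24, 2039: 13 days.
Total: 43 days.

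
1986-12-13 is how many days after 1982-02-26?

Feb 26, 1982 → Feb 26, 1983: 365 days.
Feb 26, 1983 → Feb 26, 1984: 365 days.
Feb 26, 1984 → Feb 26, 1985: 366 days (Feb 29, 1984 is in that span).
Feb 26, 1985 → Feb 26, 1986: 365 days.
Feb 26, 1986 → Mar 26, 1986: 28 days (February has 28).
Mar 26, 1986 → Apr 26, 1986: 31 days (March has 31).
Apr 26, 1986 → May 26, 1986: 30 days (April has 30).
May 26, 1986 → Jun 26, 1986: 31 days (May has 31).
Jun 26, 1986 → Jul 26, 1986: 30 days (June has 30).
Jul 26, 1986 → Aug 26, 1986: 31 days (July has 31).
Aug 26, 1986 → Sep 26, 1986: 31 days (August has 31).
Sep 26, 1986 → Oct 26, 1986: 30 days (September has 30).
Oct 26, 1986 → Nov 26, 1986: 31 days (October has 31).
Nov 26, 1986 → Dec 13, 1986: 17 days.
Total: 1751 days.

1751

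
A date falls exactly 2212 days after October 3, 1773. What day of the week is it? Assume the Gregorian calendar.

First find the weekday of Oct 3, 1773. Doomsday rule: the anchor day for the 1700s is Sunday. For year 73: 73÷12 = 6 r 1, and 1÷4 = 0, so 6+1+0 = 7.
Sunday + 7 ≡ Sunday — that's 1773's doomsday.
In October the doomsday date is Oct 10.
Oct 3 is 7 days before Oct 10; 7 mod 7 = 0, so Sunday − 0 = Sunday.
2212 mod 7 = 0, so 2212 days after a Sunday is Sunday + 0 = Sunday.

Sunday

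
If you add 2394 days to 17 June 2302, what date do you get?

January 5, 2309

+365 (one year) → Jun 17, 2303 (2029 left).
+366 (one year; includes Feb 29, 2304) → Jun 17, 2304 (1663 left).
+365 (one year) → Jun 17, 2305 (1298 left).
+365 (one year) → Jun 17, 2306 (933 left).
+365 (one year) → Jun 17, 2307 (568 left).
+366 (one year; includes Feb 29, 2308) → Jun 17, 2308 (202 left).
Jun has 30 days: +14 → Jul 1, 2308 (188 left).
Jul has 31 days: +31 → Aug 1, 2308 (157 left).
Aug has 31 days: +31 → Sep 1, 2308 (126 left).
Sep has 30 days: +30 → Oct 1, 2308 (96 left).
Oct has 31 days: +31 → Nov 1, 2308 (65 left).
Nov has 30 days: +30 → Dec 1, 2308 (35 left).
Dec has 31 days: +31 → Jan 1, 2309 (4 left).
+4 → Jan 5, 2309.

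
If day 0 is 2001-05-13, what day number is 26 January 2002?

258

May 13, 2001 → Jun 13, 2001: 31 days (May has 31).
Jun 13, 2001 → Jul 13, 2001: 30 days (June has 30).
Jul 13, 2001 → Aug 13, 2001: 31 days (July has 31).
Aug 13, 2001 → Sep 13, 2001: 31 days (August has 31).
Sep 13, 2001 → Oct 13, 2001: 30 days (September has 30).
Oct 13, 2001 → Nov 13, 2001: 31 days (October has 31).
Nov 13, 2001 → Dec 13, 2001: 30 days (November has 30).
Dec 13, 2001 → Jan 13, 2002: 31 days (December has 31).
Jan 13, 2002 → Jan 26, 2002: 13 days.
Total: 258 days.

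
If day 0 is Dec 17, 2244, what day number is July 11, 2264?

7146

Dec 17, 2244 → Dec 17, 2245: 365 days.
Dec 17, 2245 → Dec 17, 2246: 365 days.
Dec 17, 2246 → Dec 17, 2247: 365 days.
Dec 17, 2247 → Dec 17, 2248: 366 days (Feb 29, 2248 is in that span).
Dec 17, 2248 → Dec 17, 2249: 365 days.
Dec 17, 2249 → Dec 17, 2250: 365 days.
Dec 17, 2250 → Dec 17, 2251: 365 days.
Dec 17, 2251 → Dec 17, 2252: 366 days (Feb 29, 2252 is in that span).
Dec 17, 2252 → Dec 17, 2253: 365 days.
Dec 17, 2253 → Dec 17, 2254: 365 days.
Dec 17, 2254 → Dec 17, 2255: 365 days.
Dec 17, 2255 → Dec 17, 2256: 366 days (Feb 29, 2256 is in that span).
Dec 17, 2256 → Dec 17, 2257: 365 days.
Dec 17, 2257 → Dec 17, 2258: 365 days.
Dec 17, 2258 → Dec 17, 2259: 365 days.
Dec 17, 2259 → Dec 17, 2260: 366 days (Feb 29, 2260 is in that span).
Dec 17, 2260 → Dec 17, 2261: 365 days.
Dec 17, 2261 → Dec 17, 2262: 365 days.
Dec 17, 2262 → Dec 17, 2263: 365 days.
Dec 17, 2263 → Jan 17, 2264: 31 days (December has 31).
Jan 17, 2264 → Feb 17, 2264: 31 days (January has 31).
Feb 17, 2264 → Mar 17, 2264: 29 days (February has 29).
Mar 17, 2264 → Apr 17, 2264: 31 days (March has 31).
Apr 17, 2264 → May 17, 2264: 30 days (April has 30).
May 17, 2264 → Jun 17, 2264: 31 days (May has 31).
Jun 17, 2264 → Jul 11, 2264: 24 days.
Total: 7146 days.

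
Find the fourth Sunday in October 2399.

October 24, 2399

October 1, 2399 is a Friday.
The first Sunday is therefore October 3 (2 days later).
The fourth Sunday is 3 + 3×7 = October 24.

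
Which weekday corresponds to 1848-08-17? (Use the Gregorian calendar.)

Doomsday rule: the anchor day for the 1800s is Friday. For year 48: 48÷12 = 4 r 0, and 0÷4 = 0, so 4+0+0 = 4.
Friday + 4 ≡ Tuesday — that's 1848's doomsday.
In August the doomsday date is Aug 8.
Aug 17 is 9 days after Aug 8; 9 mod 7 = 2, so Tuesday + 2 = Thursday.

Thursday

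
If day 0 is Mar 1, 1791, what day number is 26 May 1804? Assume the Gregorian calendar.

Mar 1, 1791 → Mar 1, 1792: 366 days (Feb 29, 1792 is in that span).
Mar 1, 1792 → Mar 1, 1793: 365 days.
Mar 1, 1793 → Mar 1, 1794: 365 days.
Mar 1, 1794 → Mar 1, 1795: 365 days.
Mar 1, 1795 → Mar 1, 1796: 366 days (Feb 29, 1796 is in that span).
Mar 1, 1796 → Mar 1, 1797: 365 days.
Mar 1, 1797 → Mar 1, 1798: 365 days.
Mar 1, 1798 → Mar 1, 1799: 365 days.
Mar 1, 1799 → Mar 1, 1800: 365 days.
Mar 1, 1800 → Mar 1, 1801: 365 days.
Mar 1, 1801 → Mar 1, 1802: 365 days.
Mar 1, 1802 → Mar 1, 1803: 365 days.
Mar 1, 1803 → Mar 1, 1804: 366 days (Feb 29, 1804 is in that span).
Mar 1, 1804 → Apr 1, 1804: 31 days (March has 31).
Apr 1, 1804 → May 1, 1804: 30 days (April has 30).
May 1, 1804 → May 26, 1804: 25 days.
Total: 4834 days.

4834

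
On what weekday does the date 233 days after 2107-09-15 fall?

Saturday

Sep 15, 2107 is a Thursday.
233 mod 7 = 2, so 233 days after a Thursday is Thursday + 2 = Saturday.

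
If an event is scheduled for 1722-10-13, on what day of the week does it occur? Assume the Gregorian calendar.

Doomsday rule: the anchor day for the 1700s is Sunday. For year 22: 22÷12 = 1 r 10, and 10÷4 = 2, so 1+10+2 = 13.
Sunday + 13 ≡ Saturday — that's 1722's doomsday.
In October the doomsday date is Oct 10.
Oct 13 is 3 days after Oct 10; 3 mod 7 = 3, so Saturday + 3 = Tuesday.

Tuesday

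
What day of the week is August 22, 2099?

Saturday

January 1, 2099 is a Thursday.
Jan 1, 2099 → Feb 1, 2099: 31 days (January has 31).
Feb 1, 2099 → Mar 1, 2099: 28 days (February has 28).
Mar 1, 2099 → Apr 1, 2099: 31 days (March has 31).
Apr 1, 2099 → May 1, 2099: 30 days (April has 30).
May 1, 2099 → Jun 1, 2099: 31 days (May has 31).
Jun 1, 2099 → Jul 1, 2099: 30 days (June has 30).
Jul 1, 2099 → Aug 1, 2099: 31 days (July has 31).
Aug 1, 2099 → Aug 22, 2099: 21 days.
Total: 233 days.
233 mod 7 = 2, so Thursday + 2 = Saturday.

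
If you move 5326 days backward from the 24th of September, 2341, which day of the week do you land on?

Sep 24, 2341 is a Wednesday.
5326 mod 7 = 6, so 5326 days before a Wednesday is Wednesday − 6 = Thursday.

Thursday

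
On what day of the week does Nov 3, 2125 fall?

Doomsday rule: the anchor day for the 2100s is Sunday. For year 25: 25÷12 = 2 r 1, and 1÷4 = 0, so 2+1+0 = 3.
Sunday + 3 ≡ Wednesday — that's 2125's doomsday.
In November the doomsday date is Nov 7.
Nov 3 is 4 days before Nov 7; 4 mod 7 = 4, so Wednesday − 4 = Saturday.

Saturday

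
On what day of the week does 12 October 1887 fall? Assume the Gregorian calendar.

Doomsday rule: the anchor day for the 1800s is Friday. For year 87: 87÷12 = 7 r 3, and 3÷4 = 0, so 7+3+0 = 10.
Friday + 10 ≡ Monday — that's 1887's doomsday.
In October the doomsday date is Oct 10.
Oct 12 is 2 days after Oct 10; 2 mod 7 = 2, so Monday + 2 = Wednesday.

Wednesday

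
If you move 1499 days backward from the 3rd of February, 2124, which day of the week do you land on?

Wednesday

Feb 3, 2124 is a Thursday.
1499 mod 7 = 1, so 1499 days before a Thursday is Thursday − 1 = Wednesday.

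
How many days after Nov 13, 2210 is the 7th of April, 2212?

511

Nov 13, 2210 → Nov 13, 2211: 365 days.
Nov 13, 2211 → Dec 13, 2211: 30 days (November has 30).
Dec 13, 2211 → Jan 13, 2212: 31 days (December has 31).
Jan 13, 2212 → Feb 13, 2212: 31 days (January has 31).
Feb 13, 2212 → Mar 13, 2212: 29 days (February has 29).
Mar 13, 2212 → Apr 7, 2212: 25 days.
Total: 511 days.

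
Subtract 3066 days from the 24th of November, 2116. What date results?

−366 (one year; includes Feb 29, 2116) → Nov 24, 2115 (2700 left).
−365 (one year) → Nov 24, 2114 (2335 left).
−365 (one year) → Nov 24, 2113 (1970 left).
−365 (one year) → Nov 24, 2112 (1605 left).
−366 (one year; includes Feb 29, 2112) → Nov 24, 2111 (1239 left).
−365 (one year) → Nov 24, 2110 (874 left).
−365 (one year) → Nov 24, 2109 (509 left).
−365 (one year) → Nov 24, 2108 (144 left).
−24 → Oct 31, 2108 (end of Oct, 31 days; 120 left).
−31 → Sep 30, 2108 (end of Sep, 30 days; 89 left).
−30 → Aug 31, 2108 (end of Aug, 31 days; 59 left).
−31 → Jul 31, 2108 (end of Jul, 31 days; 28 left).
−28 → Jul 3, 2108.

July 3, 2108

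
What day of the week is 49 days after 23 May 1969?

Friday

May 23, 1969 is a Friday.
49 mod 7 = 0, so 49 days after a Friday is Friday + 0 = Friday.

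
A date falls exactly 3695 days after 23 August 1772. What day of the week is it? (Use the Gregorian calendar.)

First find the weekday of Aug 23, 1772. Doomsday rule: the anchor day for the 1700s is Sunday. For year 72: 72÷12 = 6 r 0, and 0÷4 = 0, so 6+0+0 = 6.
Sunday + 6 ≡ Saturday — that's 1772's doomsday.
In August the doomsday date is Aug 8.
Aug 23 is 15 days after Aug 8; 15 mod 7 = 1, so Saturday + 1 = Sunday.
3695 mod 7 = 6, so 3695 days after a Sunday is Sunday + 6 = Saturday.

Saturday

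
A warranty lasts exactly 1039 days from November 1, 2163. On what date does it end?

+366 (one year; includes Feb 29, 2164) → Nov 1, 2164 (673 left).
+365 (one year) → Nov 1, 2165 (308 left).
Nov has 30 days: +30 → Dec 1, 2165 (278 left).
Dec has 31 days: +31 → Jan 1, 2166 (247 left).
Jan has 31 days: +31 → Feb 1, 2166 (216 left).
Feb has 28 days: +28 → Mar 1, 2166 (188 left).
Mar has 31 days: +31 → Apr 1, 2166 (157 left).
Apr has 30 days: +30 → May 1, 2166 (127 left).
May has 31 days: +31 → Jun 1, 2166 (96 left).
Jun has 30 days: +30 → Jul 1, 2166 (66 left).
Jul has 31 days: +31 → Aug 1, 2166 (35 left).
Aug has 31 days: +31 → Sep 1, 2166 (4 left).
+4 → Sep 5, 2166.

September 5, 2166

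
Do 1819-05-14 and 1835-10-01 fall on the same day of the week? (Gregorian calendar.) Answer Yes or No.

From May 14, 1819 to Oct 1, 1835 is 5984 days.
5984 mod 7 = 6, so they are different weekdays.
(May 14, 1819 is a Friday; Oct 1, 1835 is a Thursday.)

No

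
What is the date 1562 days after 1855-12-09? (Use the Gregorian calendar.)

+366 (one year; includes Feb 29, 1856) → Dec 9, 1856 (1196 left).
+365 (one year) → Dec 9, 1857 (831 left).
+365 (one year) → Dec 9, 1858 (466 left).
+365 (one year) → Dec 9, 1859 (101 left).
Dec has 31 days: +23 → Jan 1, 1860 (78 left).
Jan has 31 days: +31 → Feb 1, 1860 (47 left).
Feb has 29 days: +29 → Mar 1, 1860 (18 left).
+18 → Mar 19, 1860.

March 19, 1860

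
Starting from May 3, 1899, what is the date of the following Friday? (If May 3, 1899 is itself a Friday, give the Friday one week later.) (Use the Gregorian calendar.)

May 3, 1899 is a Wednesday.
From Wednesday to the next Friday is 2 days.
May 3, 1899 + 2 = May 5, 1899.

May 5, 1899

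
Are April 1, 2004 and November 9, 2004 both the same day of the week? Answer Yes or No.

From Apr 1, 2004 to Nov 9, 2004 is 222 days.
222 mod 7 = 5, so they are different weekdays.
(Apr 1, 2004 is a Thursday; Nov 9, 2004 is a Tuesday.)

No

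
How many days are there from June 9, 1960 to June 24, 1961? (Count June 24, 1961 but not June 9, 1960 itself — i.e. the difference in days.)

Jun 9, 1960 → Jul 9, 1960: 30 days (June has 30).
Jul 9, 1960 → Aug 9, 1960: 31 days (July has 31).
Aug 9, 1960 → Sep 9, 1960: 31 days (August has 31).
Sep 9, 1960 → Oct 9, 1960: 30 days (September has 30).
Oct 9, 1960 → Nov 9, 1960: 31 days (October has 31).
Nov 9, 1960 → Dec 9, 1960: 30 days (November has 30).
Dec 9, 1960 → Jan 9, 1961: 31 days (December has 31).
Jan 9, 1961 → Feb 9, 1961: 31 days (January has 31).
Feb 9, 1961 → Mar 9, 1961: 28 days (February has 28).
Mar 9, 1961 → Apr 9, 1961: 31 days (March has 31).
Apr 9, 1961 → May 9, 1961: 30 days (April has 30).
May 9, 1961 → Jun 9, 1961: 31 days (May has 31).
Jun 9, 1961 → Jun 24, 1961: 15 days.
Total: 380 days.

380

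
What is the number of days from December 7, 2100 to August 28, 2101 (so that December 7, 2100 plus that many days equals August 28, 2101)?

Dec 7, 2100 → Jan 7, 2101: 31 days (December has 31).
Jan 7, 2101 → Feb 7, 2101: 31 days (January has 31).
Feb 7, 2101 → Mar 7, 2101: 28 days (February has 28).
Mar 7, 2101 → Apr 7, 2101: 31 days (March has 31).
Apr 7, 2101 → May 7, 2101: 30 days (April has 30).
May 7, 2101 → Jun 7, 2101: 31 days (May has 31).
Jun 7, 2101 → Jul 7, 2101: 30 days (June has 30).
Jul 7, 2101 → Aug 7, 2101: 31 days (July has 31).
Aug 7, 2101 → Aug 28, 2101: 21 days.
Total: 264 days.

264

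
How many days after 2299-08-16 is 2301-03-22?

Aug 16, 2299 → Aug 16, 2300: 365 days.
Aug 16, 2300 → Sep 16, 2300: 31 days (August has 31).
Sep 16, 2300 → Oct 16, 2300: 30 days (September has 30).
Oct 16, 2300 → Nov 16, 2300: 31 days (October has 31).
Nov 16, 2300 → Dec 16, 2300: 30 days (November has 30).
Dec 16, 2300 → Jan 16, 2301: 31 days (December has 31).
Jan 16, 2301 → Feb 16, 2301: 31 days (January has 31).
Feb 16, 2301 → Mar 16, 2301: 28 days (February has 28).
Mar 16, 2301 → Mar 22, 2301: 6 days.
Total: 583 days.

583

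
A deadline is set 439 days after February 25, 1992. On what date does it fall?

May 9, 1993

+366 (one year; includes Feb 29, 1992) → Feb 25, 1993 (73 left).
Feb has 28 days: +4 → Mar 1, 1993 (69 left).
Mar has 31 days: +31 → Apr 1, 1993 (38 left).
Apr has 30 days: +30 → May 1, 1993 (8 left).
+8 → May 9, 1993.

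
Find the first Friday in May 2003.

May 1, 2003 is a Thursday.
The first Friday is therefore May 2 (1 days later).

May 2, 2003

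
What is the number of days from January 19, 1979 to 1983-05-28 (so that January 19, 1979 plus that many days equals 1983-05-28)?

Jan 19, 1979 → Jan 19, 1980: 365 days.
Jan 19, 1980 → Jan 19, 1981: 366 days (Feb 29, 1980 is in that span).
Jan 19, 1981 → Jan 19, 1982: 365 days.
Jan 19, 1982 → Jan 19, 1983: 365 days.
Jan 19, 1983 → Feb 19, 1983: 31 days (January has 31).
Feb 19, 1983 → Mar 19, 1983: 28 days (February has 28).
Mar 19, 1983 → Apr 19, 1983: 31 days (March has 31).
Apr 19, 1983 → May 19, 1983: 30 days (April has 30).
May 19, 1983 → May 28, 1983: 9 days.
Total: 1590 days.

1590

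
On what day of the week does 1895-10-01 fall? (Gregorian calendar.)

Tuesday

Doomsday rule: the anchor day for the 1800s is Friday. For year 95: 95÷12 = 7 r 11, and 11÷4 = 2, so 7+11+2 = 20.
Friday + 20 ≡ Thursday — that's 1895's doomsday.
In October the doomsday date is Oct 10.
Oct 1 is 9 days before Oct 10; 9 mod 7 = 2, so Thursday − 2 = Tuesday.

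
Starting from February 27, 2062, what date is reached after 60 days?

Feb has 28 days: +2 → Mar 1, 2062 (58 left).
Mar has 31 days: +31 → Apr 1, 2062 (27 left).
+27 → Apr 28, 2062.

April 28, 2062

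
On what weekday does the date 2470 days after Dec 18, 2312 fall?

Dec 18, 2312 is a Wednesday.
2470 mod 7 = 6, so 2470 days after a Wednesday is Wednesday + 6 = Tuesday.

Tuesday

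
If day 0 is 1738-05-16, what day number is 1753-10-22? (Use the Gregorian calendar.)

May 16, 1738 → May 16, 1739: 365 days.
May 16, 1739 → May 16, 1740: 366 days (Feb 29, 1740 is in that span).
May 16, 1740 → May 16, 1741: 365 days.
May 16, 1741 → May 16, 1742: 365 days.
May 16, 1742 → May 16, 1743: 365 days.
May 16, 1743 → May 16, 1744: 366 days (Feb 29, 1744 is in that span).
May 16, 1744 → May 16, 1745: 365 days.
May 16, 1745 → May 16, 1746: 365 days.
May 16, 1746 → May 16, 1747: 365 days.
May 16, 1747 → May 16, 1748: 366 days (Feb 29, 1748 is in that span).
May 16, 1748 → May 16, 1749: 365 days.
May 16, 1749 → May 16, 1750: 365 days.
May 16, 1750 → May 16, 1751: 365 days.
May 16, 1751 → May 16, 1752: 366 days (Feb 29, 1752 is in that span).
May 16, 1752 → May 16, 1753: 365 days.
May 16, 1753 → Jun 16, 1753: 31 days (May has 31).
Jun 16, 1753 → Jul 16, 1753: 30 days (June has 30).
Jul 16, 1753 → Aug 16, 1753: 31 days (July has 31).
Aug 16, 1753 → Sep 16, 1753: 31 days (August has 31).
Sep 16, 1753 → Oct 16, 1753: 30 days (September has 30).
Oct 16, 1753 → Oct 22, 1753: 6 days.
Total: 5638 days.

5638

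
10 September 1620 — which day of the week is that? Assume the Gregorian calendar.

Doomsday rule: the anchor day for the 1600s is Tuesday. For year 20: 20÷12 = 1 r 8, and 8÷4 = 2, so 1+8+2 = 11.
Tuesday + 11 ≡ Saturday — that's 1620's doomsday.
In September the doomsday date is Sep 5.
Sep 10 is 5 days after Sep 5; 5 mod 7 = 5, so Saturday + 5 = Thursday.

Thursday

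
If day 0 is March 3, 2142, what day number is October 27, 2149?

Mar 3, 2142 → Mar 3, 2143: 365 days.
Mar 3, 2143 → Mar 3, 2144: 366 days (Feb 29, 2144 is in that span).
Mar 3, 2144 → Mar 3, 2145: 365 days.
Mar 3, 2145 → Mar 3, 2146: 365 days.
Mar 3, 2146 → Mar 3, 2147: 365 days.
Mar 3, 2147 → Mar 3, 2148: 366 days (Feb 29, 2148 is in that span).
Mar 3, 2148 → Mar 3, 2149: 365 days.
Mar 3, 2149 → Apr 3, 2149: 31 days (March has 31).
Apr 3, 2149 → May 3, 2149: 30 days (April has 30).
May 3, 2149 → Jun 3, 2149: 31 days (May has 31).
Jun 3, 2149 → Jul 3, 2149: 30 days (June has 30).
Jul 3, 2149 → Aug 3, 2149: 31 days (July has 31).
Aug 3, 2149 → Sep 3, 2149: 31 days (August has 31).
Sep 3, 2149 → Oct 3, 2149: 30 days (September has 30).
Oct 3, 2149 → Oct 27, 2149: 24 days.
Total: 2795 days.

2795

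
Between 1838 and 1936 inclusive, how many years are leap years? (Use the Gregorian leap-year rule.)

24

Multiples of 4 in [1838,1936]: 25.
Of those, multiples of 100: 1 (not leap unless ÷400).
Multiples of 400: 0.
Leap years = 25 − 1 + 0 = 24.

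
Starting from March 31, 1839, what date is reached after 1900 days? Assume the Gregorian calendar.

+366 (one year; includes Feb 29, 1840) → Mar 31, 1840 (1534 left).
+365 (one year) → Mar 31, 1841 (1169 left).
+365 (one year) → Mar 31, 1842 (804 left).
+365 (one year) → Mar 31, 1843 (439 left).
+366 (one year; includes Feb 29, 1844) → Mar 31, 1844 (73 left).
Mar has 31 days: +1 → Apr 1, 1844 (72 left).
Apr has 30 days: +30 → May 1, 1844 (42 left).
May has 31 days: +31 → Jun 1, 1844 (11 left).
+11 → Jun 12, 1844.

June 12, 1844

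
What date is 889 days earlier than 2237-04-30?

−365 (one year) → Apr 30, 2236 (524 left).
−366 (one year; includes Feb 29, 2236) → Apr 30, 2235 (158 left).
−30 → Mar 31, 2235 (end of Mar, 31 days; 128 left).
−31 → Feb 28, 2235 (end of Feb, 28 days; 97 left).
−28 → Jan 31, 2235 (end of Jan, 31 days; 69 left).
−31 → Dec 31, 2234 (end of Dec, 31 days; 38 left).
−31 → Nov 30, 2234 (end of Nov, 30 days; 7 left).
−7 → Nov 23, 2234.

November 23, 2234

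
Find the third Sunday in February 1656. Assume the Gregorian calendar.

February 20, 1656

February 1, 1656 is a Tuesday.
The first Sunday is therefore February 6 (5 days later).
The third Sunday is 6 + 2×7 = February 20.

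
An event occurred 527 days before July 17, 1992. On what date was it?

February 6, 1991

−366 (one year; includes Feb 29, 1992) → Jul 17, 1991 (161 left).
−17 → Jun 30, 1991 (end of Jun, 30 days; 144 left).
−30 → May 31, 1991 (end of May, 31 days; 114 left).
−31 → Apr 30, 1991 (end of Apr, 30 days; 83 left).
−30 → Mar 31, 1991 (end of Mar, 31 days; 53 left).
−31 → Feb 28, 1991 (end of Feb, 28 days; 22 left).
−22 → Feb 6, 1991.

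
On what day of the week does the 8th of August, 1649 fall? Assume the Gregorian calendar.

Sunday

Doomsday rule: the anchor day for the 1600s is Tuesday. For year 49: 49÷12 = 4 r 1, and 1÷4 = 0, so 4+1+0 = 5.
Tuesday + 5 ≡ Sunday — that's 1649's doomsday.
In August the doomsday date is Aug 8.
Aug 8 is the doomsday itself: Sunday.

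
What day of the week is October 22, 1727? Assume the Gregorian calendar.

Wednesday

Doomsday rule: the anchor day for the 1700s is Sunday. For year 27: 27÷12 = 2 r 3, and 3÷4 = 0, so 2+3+0 = 5.
Sunday + 5 ≡ Friday — that's 1727's doomsday.
In October the doomsday date is Oct 10.
Oct 22 is 12 days after Oct 10; 12 mod 7 = 5, so Friday + 5 = Wednesday.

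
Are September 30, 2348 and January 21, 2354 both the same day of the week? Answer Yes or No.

Yes

From Sep 30, 2348 to Jan 21, 2354 is 1939 days.
1939 mod 7 = 0, so they are the same weekday.
(Sep 30, 2348 is a Thursday; Jan 21, 2354 is a Thursday.)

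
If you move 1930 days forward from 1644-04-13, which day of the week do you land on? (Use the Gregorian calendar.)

Monday

First find the weekday of Apr 13, 1644. Doomsday rule: the anchor day for the 1600s is Tuesday. For year 44: 44÷12 = 3 r 8, and 8÷4 = 2, so 3+8+2 = 13.
Tuesday + 13 ≡ Monday — that's 1644's doomsday.
In April the doomsday date is Apr 4.
Apr 13 is 9 days after Apr 4; 9 mod 7 = 2, so Monday + 2 = Wednesday.
1930 mod 7 = 5, so 1930 days after a Wednesday is Wednesday + 5 = Monday.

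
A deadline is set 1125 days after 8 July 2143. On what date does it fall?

August 6, 2146

+366 (one year; includes Feb 29, 2144) → Jul 8, 2144 (759 left).
+365 (one year) → Jul 8, 2145 (394 left).
Jul has 31 days: +24 → Aug 1, 2145 (370 left).
Aug has 31 days: +31 → Sep 1, 2145 (339 left).
Sep has 30 days: +30 → Oct 1, 2145 (309 left).
Oct has 31 days: +31 → Nov 1, 2145 (278 left).
Nov has 30 days: +30 → Dec 1, 2145 (248 left).
Dec has 31 days: +31 → Jan 1, 2146 (217 left).
Jan has 31 days: +31 → Feb 1, 2146 (186 left).
Feb has 28 days: +28 → Mar 1, 2146 (158 left).
Mar has 31 days: +31 → Apr 1, 2146 (127 left).
Apr has 30 days: +30 → May 1, 2146 (97 left).
May has 31 days: +31 → Jun 1, 2146 (66 left).
Jun has 30 days: +30 → Jul 1, 2146 (36 left).
Jul has 31 days: +31 → Aug 1, 2146 (5 left).
+5 → Aug 6, 2146.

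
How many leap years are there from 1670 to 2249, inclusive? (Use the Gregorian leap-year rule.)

140

Multiples of 4 in [1670,2249]: 145.
Of those, multiples of 100: 6 (not leap unless ÷400).
Multiples of 400: 1.
Leap years = 145 − 6 + 1 = 140.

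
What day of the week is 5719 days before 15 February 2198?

Thursday

First find the weekday of Feb 15, 2198. Doomsday rule: the anchor day for the 2100s is Sunday. For year 98: 98÷12 = 8 r 2, and 2÷4 = 0, so 8+2+0 = 10.
Sunday + 10 ≡ Wednesday — that's 2198's doomsday.
In February the doomsday date is Feb 28 (2198 is not a leap year).
Feb 15 is 13 days before Feb 28; 13 mod 7 = 6, so Wednesday − 6 = Thursday.
5719 mod 7 = 0, so 5719 days before a Thursday is Thursday − 0 = Thursday.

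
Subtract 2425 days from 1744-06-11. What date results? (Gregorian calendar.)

−366 (one year; includes Feb 29, 1744) → Jun 11, 1743 (2059 left).
−365 (one year) → Jun 11, 1742 (1694 left).
−365 (one year) → Jun 11, 1741 (1329 left).
−365 (one year) → Jun 11, 1740 (964 left).
−366 (one year; includes Feb 29, 1740) → Jun 11, 1739 (598 left).
−365 (one year) → Jun 11, 1738 (233 left).
−11 → May 31, 1738 (end of May, 31 days; 222 left).
−31 → Apr 30, 1738 (end of Apr, 30 days; 191 left).
−30 → Mar 31, 1738 (end of Mar, 31 days; 161 left).
−31 → Feb 28, 1738 (end of Feb, 28 days; 130 left).
−28 → Jan 31, 1738 (end of Jan, 31 days; 102 left).
−31 → Dec 31, 1737 (end of Dec, 31 days; 71 left).
−31 → Nov 30, 1737 (end of Nov, 30 days; 40 left).
−30 → Oct 31, 1737 (end of Oct, 31 days; 10 left).
−10 → Oct 21, 1737.

October 21, 1737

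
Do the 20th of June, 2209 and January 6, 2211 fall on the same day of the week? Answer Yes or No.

No

From Jun 20, 2209 to Jan 6, 2211 is 565 days.
565 mod 7 = 5, so they are different weekdays.
(Jun 20, 2209 is a Tuesday; Jan 6, 2211 is a Sunday.)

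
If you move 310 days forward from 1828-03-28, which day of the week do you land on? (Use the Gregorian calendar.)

Sunday

Mar 28, 1828 is a Friday.
310 mod 7 = 2, so 310 days after a Friday is Friday + 2 = Sunday.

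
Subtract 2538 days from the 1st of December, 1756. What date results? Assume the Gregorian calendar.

December 20, 1749

−366 (one year; includes Feb 29, 1756) → Dec 1, 1755 (2172 left).
−365 (one year) → Dec 1, 1754 (1807 left).
−365 (one year) → Dec 1, 1753 (1442 left).
−365 (one year) → Dec 1, 1752 (1077 left).
−366 (one year; includes Feb 29, 1752) → Dec 1, 1751 (711 left).
−365 (one year) → Dec 1, 1750 (346 left).
−1 → Nov 30, 1750 (end of Nov, 30 days; 345 left).
−30 → Oct 31, 1750 (end of Oct, 31 days; 315 left).
−31 → Sep 30, 1750 (end of Sep, 30 days; 284 left).
−30 → Aug 31, 1750 (end of Aug, 31 days; 254 left).
−31 → Jul 31, 1750 (end of Jul, 31 days; 223 left).
−31 → Jun 30, 1750 (end of Jun, 30 days; 192 left).
−30 → May 31, 1750 (end of May, 31 days; 162 left).
−31 → Apr 30, 1750 (end of Apr, 30 days; 131 left).
−30 → Mar 31, 1750 (end of Mar, 31 days; 101 left).
−31 → Feb 28, 1750 (end of Feb, 28 days; 70 left).
−28 → Jan 31, 1750 (end of Jan, 31 days; 42 left).
−31 → Dec 31, 1749 (end of Dec, 31 days; 11 left).
−11 → Dec 20, 1749.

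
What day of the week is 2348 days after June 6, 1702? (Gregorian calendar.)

First find the weekday of Jun 6, 1702. Doomsday rule: the anchor day for the 1700s is Sunday. For year 02: 2÷12 = 0 r 2, and 2÷4 = 0, so 0+2+0 = 2.
Sunday + 2 ≡ Tuesday — that's 1702's doomsday.
In June the doomsday date is Jun 6.
Jun 6 is the doomsday itself: Tuesday.
2348 mod 7 = 3, so 2348 days after a Tuesday is Tuesday + 3 = Friday.

Friday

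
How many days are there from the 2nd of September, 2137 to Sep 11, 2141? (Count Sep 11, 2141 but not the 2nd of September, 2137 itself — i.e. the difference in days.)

Sep 2, 2137 → Sep 2, 2138: 365 days.
Sep 2, 2138 → Sep 2, 2139: 365 days.
Sep 2, 2139 → Sep 2, 2140: 366 days (Feb 29, 2140 is in that span).
Sep 2, 2140 → Oct 2, 2140: 30 days (September has 30).
Oct 2, 2140 → Nov 2, 2140: 31 days (October has 31).
Nov 2, 2140 → Dec 2, 2140: 30 days (November has 30).
Dec 2, 2140 → Jan 2, 2141: 31 days (December has 31).
Jan 2, 2141 → Feb 2, 2141: 31 days (January has 31).
Feb 2, 2141 → Mar 2, 2141: 28 days (February has 28).
Mar 2, 2141 → Apr 2, 2141: 31 days (March has 31).
Apr 2, 2141 → May 2, 2141: 30 days (April has 30).
May 2, 2141 → Jun 2, 2141: 31 days (May has 31).
Jun 2, 2141 → Jul 2, 2141: 30 days (June has 30).
Jul 2, 2141 → Aug 2, 2141: 31 days (July has 31).
Aug 2, 2141 → Sep 2, 2141: 31 days (August has 31).
Sep 2, 2141 → Sep 11, 2141: 9 days.
Total: 1470 days.

1470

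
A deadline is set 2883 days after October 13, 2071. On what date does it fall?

September 4, 2079

+366 (one year; includes Feb 29, 2072) → Oct 13, 2072 (2517 left).
+365 (one year) → Oct 13, 2073 (2152 left).
+365 (one year) → Oct 13, 2074 (1787 left).
+365 (one year) → Oct 13, 2075 (1422 left).
+366 (one year; includes Feb 29, 2076) → Oct 13, 2076 (1056 left).
+365 (one year) → Oct 13, 2077 (691 left).
+365 (one year) → Oct 13, 2078 (326 left).
Oct has 31 days: +19 → Nov 1, 2078 (307 left).
Nov has 30 days: +30 → Dec 1, 2078 (277 left).
Dec has 31 days: +31 → Jan 1, 2079 (246 left).
Jan has 31 days: +31 → Feb 1, 2079 (215 left).
Feb has 28 days: +28 → Mar 1, 2079 (187 left).
Mar has 31 days: +31 → Apr 1, 2079 (156 left).
Apr has 30 days: +30 → May 1, 2079 (126 left).
May has 31 days: +31 → Jun 1, 2079 (95 left).
Jun has 30 days: +30 → Jul 1, 2079 (65 left).
Jul has 31 days: +31 → Aug 1, 2079 (34 left).
Aug has 31 days: +31 → Sep 1, 2079 (3 left).
+3 → Sep 4, 2079.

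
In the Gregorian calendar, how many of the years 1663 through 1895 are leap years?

Multiples of 4 in [1663,1895]: 58.
Of those, multiples of 100: 2 (not leap unless ÷400).
Multiples of 400: 0.
Leap years = 58 − 2 + 0 = 56.

56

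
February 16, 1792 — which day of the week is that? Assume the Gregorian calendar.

Thursday

Doomsday rule: the anchor day for the 1700s is Sunday. For year 92: 92÷12 = 7 r 8, and 8÷4 = 2, so 7+8+2 = 17.
Sunday + 17 ≡ Wednesday — that's 1792's doomsday.
In February the doomsday date is Feb 29 (1792 is a leap year (divisible by 4)).
Feb 16 is 13 days before Feb 29; 13 mod 7 = 6, so Wednesday − 6 = Thursday.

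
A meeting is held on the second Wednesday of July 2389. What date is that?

July 1, 2389 is a Saturday.
The first Wednesday is therefore July 5 (4 days later).
The second Wednesday is 5 + 1×7 = July 12.

July 12, 2389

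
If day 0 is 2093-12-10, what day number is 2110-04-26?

5980

Dec 10, 2093 → Dec 10, 2094: 365 days.
Dec 10, 2094 → Dec 10, 2095: 365 days.
Dec 10, 2095 → Dec 10, 2096: 366 days (Feb 29, 2096 is in that span).
Dec 10, 2096 → Dec 10, 2097: 365 days.
Dec 10, 2097 → Dec 10, 2098: 365 days.
Dec 10, 2098 → Dec 10, 2099: 365 days.
Dec 10, 2099 → Dec 10, 2100: 365 days.
Dec 10, 2100 → Dec 10, 2101: 365 days.
Dec 10, 2101 → Dec 10, 2102: 365 days.
Dec 10, 2102 → Dec 10, 2103: 365 days.
Dec 10, 2103 → Dec 10, 2104: 366 days (Feb 29, 2104 is in that span).
Dec 10, 2104 → Dec 10, 2105: 365 days.
Dec 10, 2105 → Dec 10, 2106: 365 days.
Dec 10, 2106 → Dec 10, 2107: 365 days.
Dec 10, 2107 → Dec 10, 2108: 366 days (Feb 29, 2108 is in that span).
Dec 10, 2108 → Dec 10, 2109: 365 days.
Dec 10, 2109 → Jan 10, 2110: 31 days (December has 31).
Jan 10, 2110 → Feb 10, 2110: 31 days (January has 31).
Feb 10, 2110 → Mar 10, 2110: 28 days (February has 28).
Mar 10, 2110 → Apr 10, 2110: 31 days (March has 31).
Apr 10, 2110 → Apr 26, 2110: 16 days.
Total: 5980 days.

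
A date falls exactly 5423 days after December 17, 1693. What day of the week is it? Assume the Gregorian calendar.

Tuesday

First find the weekday of Dec 17, 1693. Doomsday rule: the anchor day for the 1600s is Tuesday. For year 93: 93÷12 = 7 r 9, and 9÷4 = 2, so 7+9+2 = 18.
Tuesday + 18 ≡ Saturday — that's 1693's doomsday.
In December the doomsday date is Dec 12.
Dec 17 is 5 days after Dec 12; 5 mod 7 = 5, so Saturday + 5 = Thursday.
5423 mod 7 = 5, so 5423 days after a Thursday is Thursday + 5 = Tuesday.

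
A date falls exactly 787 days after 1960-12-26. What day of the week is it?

Thursday

Dec 26, 1960 is a Monday.
787 mod 7 = 3, so 787 days after a Monday is Monday + 3 = Thursday.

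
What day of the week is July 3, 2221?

Doomsday rule: the anchor day for the 2200s is Friday. For year 21: 21÷12 = 1 r 9, and 9÷4 = 2, so 1+9+2 = 12.
Friday + 12 ≡ Wednesday — that's 2221's doomsday.
In July the doomsday date is Jul 11.
Jul 3 is 8 days before Jul 11; 8 mod 7 = 1, so Wednesday − 1 = Tuesday.

Tuesday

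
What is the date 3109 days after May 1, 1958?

November 4, 1966

+365 (one year) → May 1, 1959 (2744 left).
+366 (one year; includes Feb 29, 1960) → May 1, 1960 (2378 left).
+365 (one year) → May 1, 1961 (2013 left).
+365 (one year) → May 1, 1962 (1648 left).
+365 (one year) → May 1, 1963 (1283 left).
+366 (one year; includes Feb 29, 1964) → May 1, 1964 (917 left).
+365 (one year) → May 1, 1965 (552 left).
+365 (one year) → May 1, 1966 (187 left).
May has 31 days: +31 → Jun 1, 1966 (156 left).
Jun has 30 days: +30 → Jul 1, 1966 (126 left).
Jul has 31 days: +31 → Aug 1, 1966 (95 left).
Aug has 31 days: +31 → Sep 1, 1966 (64 left).
Sep has 30 days: +30 → Oct 1, 1966 (34 left).
Oct has 31 days: +31 → Nov 1, 1966 (3 left).
+3 → Nov 4, 1966.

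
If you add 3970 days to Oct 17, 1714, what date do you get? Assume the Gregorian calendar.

+365 (one year) → Oct 17, 1715 (3605 left).
+366 (one year; includes Feb 29, 1716) → Oct 17, 1716 (3239 left).
+365 (one year) → Oct 17, 1717 (2874 left).
+365 (one year) → Oct 17, 1718 (2509 left).
+365 (one year) → Oct 17, 1719 (2144 left).
+366 (one year; includes Feb 29, 1720) → Oct 17, 1720 (1778 left).
+365 (one year) → Oct 17, 1721 (1413 left).
+365 (one year) → Oct 17, 1722 (1048 left).
+365 (one year) → Oct 17, 1723 (683 left).
+366 (one year; includes Feb 29, 1724) → Oct 17, 1724 (317 left).
Oct has 31 days: +15 → Nov 1, 1724 (302 left).
Nov has 30 days: +30 → Dec 1, 1724 (272 left).
Dec has 31 days: +31 → Jan 1, 1725 (241 left).
Jan has 31 days: +31 → Feb 1, 1725 (210 left).
Feb has 28 days: +28 → Mar 1, 1725 (182 left).
Mar has 31 days: +31 → Apr 1, 1725 (151 left).
Apr has 30 days: +30 → May 1, 1725 (121 left).
May has 31 days: +31 → Jun 1, 1725 (90 left).
Jun has 30 days: +30 → Jul 1, 1725 (60 left).
Jul has 31 days: +31 → Aug 1, 1725 (29 left).
+29 → Aug 30, 1725.

August 30, 1725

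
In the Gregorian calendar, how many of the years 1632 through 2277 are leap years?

157

Multiples of 4 in [1632,2277]: 162.
Of those, multiples of 100: 6 (not leap unless ÷400).
Multiples of 400: 1.
Leap years = 162 − 6 + 1 = 157.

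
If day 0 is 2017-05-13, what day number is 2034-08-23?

May 13, 2017 → May 13, 2018: 365 days.
May 13, 2018 → May 13, 2019: 365 days.
May 13, 2019 → May 13, 2020: 366 days (Feb 29, 2020 is in that span).
May 13, 2020 → May 13, 2021: 365 days.
May 13, 2021 → May 13, 2022: 365 days.
May 13, 2022 → May 13, 2023: 365 days.
May 13, 2023 → May 13, 2024: 366 days (Feb 29, 2024 is in that span).
May 13, 2024 → May 13, 2025: 365 days.
May 13, 2025 → May 13, 2026: 365 days.
May 13, 2026 → May 13, 2027: 365 days.
May 13, 2027 → May 13, 2028: 366 days (Feb 29, 2028 is in that span).
May 13, 2028 → May 13, 2029: 365 days.
May 13, 2029 → May 13, 2030: 365 days.
May 13, 2030 → May 13, 2031: 365 days.
May 13, 2031 → May 13, 2032: 366 days (Feb 29, 2032 is in that span).
May 13, 2032 → May 13, 2033: 365 days.
May 13, 2033 → May 13, 2034: 365 days.
May 13, 2034 → Jun 13, 2034: 31 days (May has 31).
Jun 13, 2034 → Jul 13, 2034: 30 days (June has 30).
Jul 13, 2034 → Aug 13, 2034: 31 days (July has 31).
Aug 13, 2034 → Aug 23, 2034: 10 days.
Total: 6311 days.

6311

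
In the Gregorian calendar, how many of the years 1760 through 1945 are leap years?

Multiples of 4 in [1760,1945]: 47.
Of those, multiples of 100: 2 (not leap unless ÷400).
Multiples of 400: 0.
Leap years = 47 − 2 + 0 = 45.

45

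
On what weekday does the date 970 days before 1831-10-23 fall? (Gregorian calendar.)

First find the weekday of Oct 23, 1831. Doomsday rule: the anchor day for the 1800s is Friday. For year 31: 31÷12 = 2 r 7, and 7÷4 = 1, so 2+7+1 = 10.
Friday + 10 ≡ Monday — that's 1831's doomsday.
In October the doomsday date is Oct 10.
Oct 23 is 13 days after Oct 10; 13 mod 7 = 6, so Monday + 6 = Sunday.
970 mod 7 = 4, so 970 days before a Sunday is Sunday − 4 = Wednesday.

Wednesday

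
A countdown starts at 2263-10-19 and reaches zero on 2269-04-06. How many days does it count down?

1996

Oct 19, 2263 → Oct 19, 2264: 366 days (Feb 29, 2264 is in that span).
Oct 19, 2264 → Oct 19, 2265: 365 days.
Oct 19, 2265 → Oct 19, 2266: 365 days.
Oct 19, 2266 → Oct 19, 2267: 365 days.
Oct 19, 2267 → Oct 19, 2268: 366 days (Feb 29, 2268 is in that span).
Oct 19, 2268 → Nov 19, 2268: 31 days (October has 31).
Nov 19, 2268 → Dec 19, 2268: 30 days (November has 30).
Dec 19, 2268 → Jan 19, 2269: 31 days (December has 31).
Jan 19, 2269 → Feb 19, 2269: 31 days (January has 31).
Feb 19, 2269 → Mar 19, 2269: 28 days (February has 28).
Mar 19, 2269 → Apr 6, 2269: 18 days.
Total: 1996 days.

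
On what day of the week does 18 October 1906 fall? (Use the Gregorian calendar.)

Doomsday rule: the anchor day for the 1900s is Wednesday. For year 06: 6÷12 = 0 r 6, and 6÷4 = 1, so 0+6+1 = 7.
Wednesday + 7 ≡ Wednesday — that's 1906's doomsday.
In October the doomsday date is Oct 10.
Oct 18 is 8 days after Oct 10; 8 mod 7 = 1, so Wednesday + 1 = Thursday.

Thursday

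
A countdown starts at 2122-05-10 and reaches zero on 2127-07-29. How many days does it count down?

1906

May 10, 2122 → May 10, 2123: 365 days.
May 10, 2123 → May 10, 2124: 366 days (Feb 29, 2124 is in that span).
May 10, 2124 → May 10, 2125: 365 days.
May 10, 2125 → May 10, 2126: 365 days.
May 10, 2126 → May 10, 2127: 365 days.
May 10, 2127 → Jun 10, 2127: 31 days (May has 31).
Jun 10, 2127 → Jul 10, 2127: 30 days (June has 30).
Jul 10, 2127 → Jul 29, 2127: 19 days.
Total: 1906 days.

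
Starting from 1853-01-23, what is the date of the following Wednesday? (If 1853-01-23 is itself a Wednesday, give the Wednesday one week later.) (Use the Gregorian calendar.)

January 26, 1853

Jan 23, 1853 is a Sunday.
From Sunday to the next Wednesday is 3 days.
Jan 23, 1853 + 3 = Jan 26, 1853.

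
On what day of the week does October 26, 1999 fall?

Tuesday

January 1, 1999 is a Friday.
Jan 1, 1999 → Feb 1, 1999: 31 days (January has 31).
Feb 1, 1999 → Mar 1, 1999: 28 days (February has 28).
Mar 1, 1999 → Apr 1, 1999: 31 days (March has 31).
Apr 1, 1999 → May 1, 1999: 30 days (April has 30).
May 1, 1999 → Jun 1, 1999: 31 days (May has 31).
Jun 1, 1999 → Jul 1, 1999: 30 days (June has 30).
Jul 1, 1999 → Aug 1, 1999: 31 days (July has 31).
Aug 1, 1999 → Sep 1, 1999: 31 days (August has 31).
Sep 1, 1999 → Oct 1, 1999: 30 days (September has 30).
Oct 1, 1999 → Oct 26, 1999: 25 days.
Total: 298 days.
298 mod 7 = 4, so Friday + 4 = Tuesday.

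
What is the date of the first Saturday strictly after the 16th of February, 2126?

Feb 16, 2126 is a Saturday.
From Saturday to the next Saturday is 7 days.
Feb 16, 2126 + 7 = Feb 23, 2126.

February 23, 2126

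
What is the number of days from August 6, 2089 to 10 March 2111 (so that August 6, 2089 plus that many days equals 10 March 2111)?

7885

Aug 6, 2089 → Aug 6, 2090: 365 days.
Aug 6, 2090 → Aug 6, 2091: 365 days.
Aug 6, 2091 → Aug 6, 2092: 366 days (Feb 29, 2092 is in that span).
Aug 6, 2092 → Aug 6, 2093: 365 days.
Aug 6, 2093 → Aug 6, 2094: 365 days.
Aug 6, 2094 → Aug 6, 2095: 365 days.
Aug 6, 2095 → Aug 6, 2096: 366 days (Feb 29, 2096 is in that span).
Aug 6, 2096 → Aug 6, 2097: 365 days.
Aug 6, 2097 → Aug 6, 2098: 365 days.
Aug 6, 2098 → Aug 6, 2099: 365 days.
Aug 6, 2099 → Aug 6, 2100: 365 days.
Aug 6, 2100 → Aug 6, 2101: 365 days.
Aug 6, 2101 → Aug 6, 2102: 365 days.
Aug 6, 2102 → Aug 6, 2103: 365 days.
Aug 6, 2103 → Aug 6, 2104: 366 days (Feb 29, 2104 is in that span).
Aug 6, 2104 → Aug 6, 2105: 365 days.
Aug 6, 2105 → Aug 6, 2106: 365 days.
Aug 6, 2106 → Aug 6, 2107: 365 days.
Aug 6, 2107 → Aug 6, 2108: 366 days (Feb 29, 2108 is in that span).
Aug 6, 2108 → Aug 6, 2109: 365 days.
Aug 6, 2109 → Aug 6, 2110: 365 days.
Aug 6, 2110 → Sep 6, 2110: 31 days (August has 31).
Sep 6, 2110 → Oct 6, 2110: 30 days (September has 30).
Oct 6, 2110 → Nov 6, 2110: 31 days (October has 31).
Nov 6, 2110 → Dec 6, 2110: 30 days (November has 30).
Dec 6, 2110 → Jan 6, 2111: 31 days (December has 31).
Jan 6, 2111 → Feb 6, 2111: 31 days (January has 31).
Feb 6, 2111 → Mar 6, 2111: 28 days (February has 28).
Mar 6, 2111 → Mar 10, 2111: 4 days.
Total: 7885 days.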